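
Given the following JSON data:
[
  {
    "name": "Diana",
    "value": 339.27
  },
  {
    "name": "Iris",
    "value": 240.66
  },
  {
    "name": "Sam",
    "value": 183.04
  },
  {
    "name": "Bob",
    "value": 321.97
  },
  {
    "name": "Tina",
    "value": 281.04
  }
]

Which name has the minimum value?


Comparing values:
  Diana: 339.27
  Iris: 240.66
  Sam: 183.04
  Bob: 321.97
  Tina: 281.04
Minimum: Sam (183.04)

ANSWER: Sam


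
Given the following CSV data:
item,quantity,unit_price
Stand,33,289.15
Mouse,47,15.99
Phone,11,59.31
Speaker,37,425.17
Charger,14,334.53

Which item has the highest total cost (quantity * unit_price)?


Computing row totals:
  Stand: 9541.95
  Mouse: 751.53
  Phone: 652.41
  Speaker: 15731.29
  Charger: 4683.42
Maximum: Speaker (15731.29)

ANSWER: Speaker


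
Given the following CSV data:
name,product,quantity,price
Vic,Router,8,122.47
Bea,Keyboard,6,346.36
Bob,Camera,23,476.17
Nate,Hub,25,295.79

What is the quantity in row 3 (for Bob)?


Row 3: Bob
Column 'quantity' = 23

ANSWER: 23


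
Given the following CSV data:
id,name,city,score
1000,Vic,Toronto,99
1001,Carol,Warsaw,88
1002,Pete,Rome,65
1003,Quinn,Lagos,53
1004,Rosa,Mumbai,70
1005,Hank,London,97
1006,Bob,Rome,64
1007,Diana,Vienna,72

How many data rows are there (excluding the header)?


Counting rows (excluding header):
Header: id,name,city,score
Data rows: 8

ANSWER: 8


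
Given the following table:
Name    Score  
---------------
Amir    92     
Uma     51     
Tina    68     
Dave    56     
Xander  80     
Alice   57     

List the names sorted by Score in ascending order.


Sorting by Score (ascending):
  Uma: 51
  Dave: 56
  Alice: 57
  Tina: 68
  Xander: 80
  Amir: 92


ANSWER: Uma, Dave, Alice, Tina, Xander, Amir


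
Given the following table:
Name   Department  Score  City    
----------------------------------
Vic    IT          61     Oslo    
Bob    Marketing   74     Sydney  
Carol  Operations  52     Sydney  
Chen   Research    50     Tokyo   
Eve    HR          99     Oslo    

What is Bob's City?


Row 2: Bob
City = Sydney

ANSWER: Sydney


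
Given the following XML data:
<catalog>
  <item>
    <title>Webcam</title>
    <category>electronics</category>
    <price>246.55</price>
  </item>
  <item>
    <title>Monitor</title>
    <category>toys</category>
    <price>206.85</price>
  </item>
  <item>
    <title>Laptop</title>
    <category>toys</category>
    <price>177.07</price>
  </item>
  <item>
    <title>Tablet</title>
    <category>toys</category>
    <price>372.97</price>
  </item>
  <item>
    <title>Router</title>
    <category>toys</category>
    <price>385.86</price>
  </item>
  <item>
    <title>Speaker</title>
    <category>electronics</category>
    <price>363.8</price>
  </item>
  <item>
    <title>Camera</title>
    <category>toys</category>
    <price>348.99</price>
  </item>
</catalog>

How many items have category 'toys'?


Scanning <item> elements for <category>toys</category>:
  Item 2: Monitor -> MATCH
  Item 3: Laptop -> MATCH
  Item 4: Tablet -> MATCH
  Item 5: Router -> MATCH
  Item 7: Camera -> MATCH
Count: 5

ANSWER: 5


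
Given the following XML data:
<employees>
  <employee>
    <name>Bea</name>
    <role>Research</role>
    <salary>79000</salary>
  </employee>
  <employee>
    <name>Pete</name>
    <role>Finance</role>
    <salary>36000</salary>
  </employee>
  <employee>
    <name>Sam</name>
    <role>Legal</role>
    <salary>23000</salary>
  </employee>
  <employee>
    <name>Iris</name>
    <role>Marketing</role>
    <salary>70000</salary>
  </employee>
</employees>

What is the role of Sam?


Searching for <employee> with <name>Sam</name>
Found at position 3
<role>Legal</role>

ANSWER: Legal


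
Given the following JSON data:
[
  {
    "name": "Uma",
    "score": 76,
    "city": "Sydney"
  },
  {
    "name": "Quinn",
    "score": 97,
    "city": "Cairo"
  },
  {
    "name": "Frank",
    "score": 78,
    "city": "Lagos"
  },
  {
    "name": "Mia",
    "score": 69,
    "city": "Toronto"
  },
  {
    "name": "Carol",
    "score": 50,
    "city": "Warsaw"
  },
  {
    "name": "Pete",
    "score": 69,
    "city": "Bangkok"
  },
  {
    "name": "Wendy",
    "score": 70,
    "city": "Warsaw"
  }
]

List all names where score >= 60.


Filtering records where score >= 60:
  Uma (score=76) -> YES
  Quinn (score=97) -> YES
  Frank (score=78) -> YES
  Mia (score=69) -> YES
  Carol (score=50) -> no
  Pete (score=69) -> YES
  Wendy (score=70) -> YES


ANSWER: Uma, Quinn, Frank, Mia, Pete, Wendy


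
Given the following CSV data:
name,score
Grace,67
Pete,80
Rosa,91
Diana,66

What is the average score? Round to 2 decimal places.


Scores: 67, 80, 91, 66
Sum = 304
Count = 4
Average = 304 / 4 = 76.00

ANSWER: 76.00


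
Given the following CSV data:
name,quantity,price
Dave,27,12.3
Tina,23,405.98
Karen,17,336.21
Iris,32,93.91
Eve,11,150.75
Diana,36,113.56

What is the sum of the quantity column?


Values in 'quantity' column:
  Row 1: 27
  Row 2: 23
  Row 3: 17
  Row 4: 32
  Row 5: 11
  Row 6: 36
Sum = 27 + 23 + 17 + 32 + 11 + 36 = 146

ANSWER: 146


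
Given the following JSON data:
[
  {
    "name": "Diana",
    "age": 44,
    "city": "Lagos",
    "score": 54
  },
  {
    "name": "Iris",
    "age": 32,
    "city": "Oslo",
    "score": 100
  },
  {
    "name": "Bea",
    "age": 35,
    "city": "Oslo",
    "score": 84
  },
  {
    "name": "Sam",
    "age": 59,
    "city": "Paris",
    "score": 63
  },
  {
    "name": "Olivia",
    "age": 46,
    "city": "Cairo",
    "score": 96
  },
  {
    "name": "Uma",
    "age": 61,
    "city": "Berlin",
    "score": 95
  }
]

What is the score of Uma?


Looking up record where name = Uma
Record index: 5
Field 'score' = 95

ANSWER: 95


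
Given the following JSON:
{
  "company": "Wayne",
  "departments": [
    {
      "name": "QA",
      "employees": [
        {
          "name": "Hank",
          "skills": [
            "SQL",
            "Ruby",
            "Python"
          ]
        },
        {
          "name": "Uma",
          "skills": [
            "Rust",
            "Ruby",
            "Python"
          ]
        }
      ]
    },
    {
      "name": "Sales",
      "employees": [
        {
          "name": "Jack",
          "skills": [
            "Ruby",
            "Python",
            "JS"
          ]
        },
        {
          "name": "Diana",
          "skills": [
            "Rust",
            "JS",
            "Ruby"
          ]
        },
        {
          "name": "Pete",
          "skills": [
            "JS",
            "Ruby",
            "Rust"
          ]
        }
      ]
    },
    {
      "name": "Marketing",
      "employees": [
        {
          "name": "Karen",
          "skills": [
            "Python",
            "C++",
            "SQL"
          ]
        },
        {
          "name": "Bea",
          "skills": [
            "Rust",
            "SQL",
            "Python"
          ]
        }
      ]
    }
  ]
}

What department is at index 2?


Path: departments[2].name
Value: Marketing

ANSWER: Marketing


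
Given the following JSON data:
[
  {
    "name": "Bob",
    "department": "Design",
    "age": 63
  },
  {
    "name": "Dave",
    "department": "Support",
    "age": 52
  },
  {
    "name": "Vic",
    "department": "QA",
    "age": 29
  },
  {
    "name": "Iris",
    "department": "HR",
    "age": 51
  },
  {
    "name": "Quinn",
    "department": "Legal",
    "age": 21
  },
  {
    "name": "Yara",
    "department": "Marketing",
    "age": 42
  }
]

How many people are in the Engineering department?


Scanning records for department = Engineering
  No matches found
Count: 0

ANSWER: 0


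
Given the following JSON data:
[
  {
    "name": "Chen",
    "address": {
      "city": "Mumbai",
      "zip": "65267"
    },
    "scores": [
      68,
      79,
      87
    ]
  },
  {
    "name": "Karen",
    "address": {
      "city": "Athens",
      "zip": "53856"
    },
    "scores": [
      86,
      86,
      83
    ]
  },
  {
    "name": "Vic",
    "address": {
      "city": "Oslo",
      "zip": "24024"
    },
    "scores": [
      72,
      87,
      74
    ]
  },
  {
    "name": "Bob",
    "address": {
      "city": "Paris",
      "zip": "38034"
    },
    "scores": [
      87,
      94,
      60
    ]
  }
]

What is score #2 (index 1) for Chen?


Path: records[0].scores[1]
Value: 79

ANSWER: 79


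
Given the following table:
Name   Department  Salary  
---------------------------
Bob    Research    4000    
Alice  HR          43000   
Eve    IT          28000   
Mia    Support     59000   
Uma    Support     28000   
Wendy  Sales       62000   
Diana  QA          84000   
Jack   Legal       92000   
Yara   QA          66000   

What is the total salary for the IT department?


IT department members:
  Eve: 28000
Total = 28000 = 28000

ANSWER: 28000


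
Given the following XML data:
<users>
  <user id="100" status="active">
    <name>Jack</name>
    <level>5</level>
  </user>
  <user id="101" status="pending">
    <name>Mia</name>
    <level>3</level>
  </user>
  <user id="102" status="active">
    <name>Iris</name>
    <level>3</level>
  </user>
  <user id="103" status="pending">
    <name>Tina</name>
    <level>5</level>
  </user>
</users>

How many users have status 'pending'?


Counting users with status='pending':
  Mia (id=101) -> MATCH
  Tina (id=103) -> MATCH
Count: 2

ANSWER: 2


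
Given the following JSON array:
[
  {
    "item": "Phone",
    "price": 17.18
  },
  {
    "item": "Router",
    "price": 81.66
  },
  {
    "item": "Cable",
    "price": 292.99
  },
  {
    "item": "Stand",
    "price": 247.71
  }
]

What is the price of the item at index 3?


Array index 3 -> Stand
price = 247.71

ANSWER: 247.71


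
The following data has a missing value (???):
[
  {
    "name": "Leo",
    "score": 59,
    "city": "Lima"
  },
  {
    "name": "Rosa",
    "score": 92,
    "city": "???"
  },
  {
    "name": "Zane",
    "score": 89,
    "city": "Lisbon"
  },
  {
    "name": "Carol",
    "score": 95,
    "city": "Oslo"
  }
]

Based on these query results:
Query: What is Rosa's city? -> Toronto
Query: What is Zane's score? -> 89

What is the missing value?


The missing value is Rosa's city
From query: Rosa's city = Toronto

ANSWER: Toronto


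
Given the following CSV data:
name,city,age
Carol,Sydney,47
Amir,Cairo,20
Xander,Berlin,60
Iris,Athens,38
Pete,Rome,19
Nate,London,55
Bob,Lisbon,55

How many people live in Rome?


Scanning city column for 'Rome':
  Row 5: Pete -> MATCH
Total matches: 1

ANSWER: 1


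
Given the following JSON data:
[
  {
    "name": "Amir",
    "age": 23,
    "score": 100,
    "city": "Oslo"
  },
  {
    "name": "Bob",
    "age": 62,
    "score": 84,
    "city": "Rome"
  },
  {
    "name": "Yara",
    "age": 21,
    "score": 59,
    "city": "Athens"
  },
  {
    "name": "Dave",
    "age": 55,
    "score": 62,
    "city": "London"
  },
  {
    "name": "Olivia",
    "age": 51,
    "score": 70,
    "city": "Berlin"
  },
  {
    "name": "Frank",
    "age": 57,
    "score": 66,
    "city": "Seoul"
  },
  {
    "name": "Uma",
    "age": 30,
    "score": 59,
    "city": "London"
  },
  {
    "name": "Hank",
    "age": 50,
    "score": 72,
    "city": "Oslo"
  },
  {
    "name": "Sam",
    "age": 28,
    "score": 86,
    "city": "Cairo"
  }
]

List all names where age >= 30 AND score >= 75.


Checking both conditions:
  Amir (age=23, score=100) -> no
  Bob (age=62, score=84) -> YES
  Yara (age=21, score=59) -> no
  Dave (age=55, score=62) -> no
  Olivia (age=51, score=70) -> no
  Frank (age=57, score=66) -> no
  Uma (age=30, score=59) -> no
  Hank (age=50, score=72) -> no
  Sam (age=28, score=86) -> no


ANSWER: Bob


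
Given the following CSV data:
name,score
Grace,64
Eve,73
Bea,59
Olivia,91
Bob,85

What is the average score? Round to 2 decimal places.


Scores: 64, 73, 59, 91, 85
Sum = 372
Count = 5
Average = 372 / 5 = 74.40

ANSWER: 74.40


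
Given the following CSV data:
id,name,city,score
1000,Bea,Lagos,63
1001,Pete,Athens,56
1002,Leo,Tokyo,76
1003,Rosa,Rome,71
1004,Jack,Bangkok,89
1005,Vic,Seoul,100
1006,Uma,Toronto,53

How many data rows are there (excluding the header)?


Counting rows (excluding header):
Header: id,name,city,score
Data rows: 7

ANSWER: 7


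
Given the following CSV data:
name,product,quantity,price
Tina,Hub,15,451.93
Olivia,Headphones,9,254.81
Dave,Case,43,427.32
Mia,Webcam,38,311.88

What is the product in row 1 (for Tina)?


Row 1: Tina
Column 'product' = Hub

ANSWER: Hub


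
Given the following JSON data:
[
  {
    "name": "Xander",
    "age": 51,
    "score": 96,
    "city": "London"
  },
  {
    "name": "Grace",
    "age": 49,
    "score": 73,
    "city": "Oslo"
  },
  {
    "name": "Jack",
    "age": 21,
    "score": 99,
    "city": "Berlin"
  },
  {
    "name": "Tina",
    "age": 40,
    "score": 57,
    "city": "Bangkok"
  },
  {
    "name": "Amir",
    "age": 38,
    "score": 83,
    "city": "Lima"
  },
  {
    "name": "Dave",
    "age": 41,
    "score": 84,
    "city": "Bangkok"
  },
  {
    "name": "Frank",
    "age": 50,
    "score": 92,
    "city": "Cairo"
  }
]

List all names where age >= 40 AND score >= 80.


Checking both conditions:
  Xander (age=51, score=96) -> YES
  Grace (age=49, score=73) -> no
  Jack (age=21, score=99) -> no
  Tina (age=40, score=57) -> no
  Amir (age=38, score=83) -> no
  Dave (age=41, score=84) -> YES
  Frank (age=50, score=92) -> YES


ANSWER: Xander, Dave, Frank


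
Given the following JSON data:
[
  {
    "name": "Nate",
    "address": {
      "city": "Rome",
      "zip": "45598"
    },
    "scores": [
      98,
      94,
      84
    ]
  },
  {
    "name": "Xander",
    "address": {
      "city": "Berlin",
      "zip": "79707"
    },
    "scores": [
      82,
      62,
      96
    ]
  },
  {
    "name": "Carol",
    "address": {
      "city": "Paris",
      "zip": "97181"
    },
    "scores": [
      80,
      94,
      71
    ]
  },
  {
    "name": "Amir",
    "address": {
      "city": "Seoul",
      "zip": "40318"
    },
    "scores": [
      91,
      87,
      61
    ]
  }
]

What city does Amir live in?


Path: records[3].address.city
Value: Seoul

ANSWER: Seoul


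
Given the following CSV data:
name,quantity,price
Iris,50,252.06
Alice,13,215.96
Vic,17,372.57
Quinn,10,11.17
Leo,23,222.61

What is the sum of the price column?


Values in 'price' column:
  Row 1: 252.06
  Row 2: 215.96
  Row 3: 372.57
  Row 4: 11.17
  Row 5: 222.61
Sum = 252.06 + 215.96 + 372.57 + 11.17 + 222.61 = 1074.37

ANSWER: 1074.37


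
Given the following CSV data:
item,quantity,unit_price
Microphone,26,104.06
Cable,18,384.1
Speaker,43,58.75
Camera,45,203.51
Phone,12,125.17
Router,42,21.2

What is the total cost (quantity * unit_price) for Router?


Row: Router
quantity = 42
unit_price = 21.2
total = 42 * 21.2 = 890.4

ANSWER: 890.4


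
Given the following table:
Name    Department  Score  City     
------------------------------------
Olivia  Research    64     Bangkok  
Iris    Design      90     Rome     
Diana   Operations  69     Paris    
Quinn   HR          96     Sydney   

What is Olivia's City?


Row 1: Olivia
City = Bangkok

ANSWER: Bangkok


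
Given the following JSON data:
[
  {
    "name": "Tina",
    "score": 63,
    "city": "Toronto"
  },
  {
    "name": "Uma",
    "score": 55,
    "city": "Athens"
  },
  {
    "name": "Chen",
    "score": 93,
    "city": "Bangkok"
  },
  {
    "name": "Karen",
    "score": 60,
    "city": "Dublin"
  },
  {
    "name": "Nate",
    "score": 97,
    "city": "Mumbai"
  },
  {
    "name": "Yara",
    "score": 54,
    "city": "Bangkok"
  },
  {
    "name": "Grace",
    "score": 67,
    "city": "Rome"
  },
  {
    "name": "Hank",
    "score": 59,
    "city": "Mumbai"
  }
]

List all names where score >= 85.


Filtering records where score >= 85:
  Tina (score=63) -> no
  Uma (score=55) -> no
  Chen (score=93) -> YES
  Karen (score=60) -> no
  Nate (score=97) -> YES
  Yara (score=54) -> no
  Grace (score=67) -> no
  Hank (score=59) -> no


ANSWER: Chen, Nate


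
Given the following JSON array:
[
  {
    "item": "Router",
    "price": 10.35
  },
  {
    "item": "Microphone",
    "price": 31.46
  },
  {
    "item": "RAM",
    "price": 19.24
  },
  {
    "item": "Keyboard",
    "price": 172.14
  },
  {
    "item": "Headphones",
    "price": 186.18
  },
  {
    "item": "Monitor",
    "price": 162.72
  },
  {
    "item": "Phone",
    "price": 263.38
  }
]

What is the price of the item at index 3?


Array index 3 -> Keyboard
price = 172.14

ANSWER: 172.14


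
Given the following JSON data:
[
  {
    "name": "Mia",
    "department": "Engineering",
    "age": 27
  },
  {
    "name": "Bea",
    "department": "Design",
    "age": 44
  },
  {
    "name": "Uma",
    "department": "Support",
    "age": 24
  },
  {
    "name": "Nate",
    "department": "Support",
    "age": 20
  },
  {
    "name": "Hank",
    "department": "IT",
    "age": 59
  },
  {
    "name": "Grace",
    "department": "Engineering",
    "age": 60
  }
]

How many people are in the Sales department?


Scanning records for department = Sales
  No matches found
Count: 0

ANSWER: 0


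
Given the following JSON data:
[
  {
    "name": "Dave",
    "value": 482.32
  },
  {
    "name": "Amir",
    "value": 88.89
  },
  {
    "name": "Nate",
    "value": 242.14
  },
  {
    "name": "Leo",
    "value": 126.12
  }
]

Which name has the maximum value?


Comparing values:
  Dave: 482.32
  Amir: 88.89
  Nate: 242.14
  Leo: 126.12
Maximum: Dave (482.32)

ANSWER: Dave


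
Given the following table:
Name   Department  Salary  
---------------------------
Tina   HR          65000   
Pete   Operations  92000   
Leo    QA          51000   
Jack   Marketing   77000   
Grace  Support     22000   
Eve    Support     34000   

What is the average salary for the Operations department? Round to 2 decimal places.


Operations department members:
  Pete: 92000
Sum = 92000
Count = 1
Average = 92000 / 1 = 92000.00

ANSWER: 92000.00


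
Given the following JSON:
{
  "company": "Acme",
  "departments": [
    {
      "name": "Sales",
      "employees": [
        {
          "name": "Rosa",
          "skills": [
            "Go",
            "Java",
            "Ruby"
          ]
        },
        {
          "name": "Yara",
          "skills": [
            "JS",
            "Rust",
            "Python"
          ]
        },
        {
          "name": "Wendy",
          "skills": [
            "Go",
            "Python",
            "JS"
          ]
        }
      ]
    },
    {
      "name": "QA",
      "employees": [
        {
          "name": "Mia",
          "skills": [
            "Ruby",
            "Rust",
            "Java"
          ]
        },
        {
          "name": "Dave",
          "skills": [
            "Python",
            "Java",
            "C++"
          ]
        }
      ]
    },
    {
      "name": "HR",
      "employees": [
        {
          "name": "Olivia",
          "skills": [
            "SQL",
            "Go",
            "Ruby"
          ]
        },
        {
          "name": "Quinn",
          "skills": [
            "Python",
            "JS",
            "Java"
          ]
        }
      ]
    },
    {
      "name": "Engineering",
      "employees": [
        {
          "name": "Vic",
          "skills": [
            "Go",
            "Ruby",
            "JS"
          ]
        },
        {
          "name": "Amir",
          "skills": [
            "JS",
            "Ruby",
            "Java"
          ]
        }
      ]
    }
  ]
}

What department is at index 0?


Path: departments[0].name
Value: Sales

ANSWER: Sales


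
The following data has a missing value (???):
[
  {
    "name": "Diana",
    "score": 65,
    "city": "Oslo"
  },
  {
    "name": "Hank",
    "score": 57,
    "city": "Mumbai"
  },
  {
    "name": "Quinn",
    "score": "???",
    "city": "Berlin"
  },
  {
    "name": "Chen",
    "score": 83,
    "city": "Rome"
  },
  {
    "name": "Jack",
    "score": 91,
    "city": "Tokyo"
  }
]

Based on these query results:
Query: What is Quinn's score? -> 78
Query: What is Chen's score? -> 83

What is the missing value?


The missing value is Quinn's score
From query: Quinn's score = 78

ANSWER: 78


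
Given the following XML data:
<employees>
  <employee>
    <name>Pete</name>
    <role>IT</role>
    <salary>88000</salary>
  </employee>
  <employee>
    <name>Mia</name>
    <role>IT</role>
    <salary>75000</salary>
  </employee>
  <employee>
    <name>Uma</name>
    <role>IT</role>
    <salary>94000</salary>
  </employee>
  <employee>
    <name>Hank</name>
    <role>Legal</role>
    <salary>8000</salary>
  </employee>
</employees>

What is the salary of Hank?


Searching for <employee> with <name>Hank</name>
Found at position 4
<salary>8000</salary>

ANSWER: 8000


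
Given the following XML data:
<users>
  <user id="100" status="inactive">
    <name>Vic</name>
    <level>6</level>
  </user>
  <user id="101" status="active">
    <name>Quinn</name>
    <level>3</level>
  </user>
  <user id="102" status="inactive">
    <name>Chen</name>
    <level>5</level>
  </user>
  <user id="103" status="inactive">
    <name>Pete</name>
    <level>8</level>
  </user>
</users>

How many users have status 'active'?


Counting users with status='active':
  Quinn (id=101) -> MATCH
Count: 1

ANSWER: 1


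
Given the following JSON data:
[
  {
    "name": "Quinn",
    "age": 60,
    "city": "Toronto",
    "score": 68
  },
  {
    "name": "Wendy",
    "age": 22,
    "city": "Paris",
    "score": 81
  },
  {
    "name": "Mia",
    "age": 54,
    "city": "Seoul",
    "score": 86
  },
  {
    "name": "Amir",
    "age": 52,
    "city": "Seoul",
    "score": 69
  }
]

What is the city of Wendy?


Looking up record where name = Wendy
Record index: 1
Field 'city' = Paris

ANSWER: Paris


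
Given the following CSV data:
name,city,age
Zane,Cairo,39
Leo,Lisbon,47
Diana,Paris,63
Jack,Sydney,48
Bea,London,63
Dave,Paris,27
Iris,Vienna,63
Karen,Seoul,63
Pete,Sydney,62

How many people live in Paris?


Scanning city column for 'Paris':
  Row 3: Diana -> MATCH
  Row 6: Dave -> MATCH
Total matches: 2

ANSWER: 2


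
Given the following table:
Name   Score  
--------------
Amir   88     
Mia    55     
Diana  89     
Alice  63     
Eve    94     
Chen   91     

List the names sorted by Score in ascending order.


Sorting by Score (ascending):
  Mia: 55
  Alice: 63
  Amir: 88
  Diana: 89
  Chen: 91
  Eve: 94


ANSWER: Mia, Alice, Amir, Diana, Chen, Eve


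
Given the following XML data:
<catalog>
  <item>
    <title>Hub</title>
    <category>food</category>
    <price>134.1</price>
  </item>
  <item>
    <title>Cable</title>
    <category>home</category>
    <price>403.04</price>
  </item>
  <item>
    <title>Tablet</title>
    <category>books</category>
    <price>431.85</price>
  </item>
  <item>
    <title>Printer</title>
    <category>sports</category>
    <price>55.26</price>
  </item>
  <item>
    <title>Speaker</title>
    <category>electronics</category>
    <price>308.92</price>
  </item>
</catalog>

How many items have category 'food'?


Scanning <item> elements for <category>food</category>:
  Item 1: Hub -> MATCH
Count: 1

ANSWER: 1


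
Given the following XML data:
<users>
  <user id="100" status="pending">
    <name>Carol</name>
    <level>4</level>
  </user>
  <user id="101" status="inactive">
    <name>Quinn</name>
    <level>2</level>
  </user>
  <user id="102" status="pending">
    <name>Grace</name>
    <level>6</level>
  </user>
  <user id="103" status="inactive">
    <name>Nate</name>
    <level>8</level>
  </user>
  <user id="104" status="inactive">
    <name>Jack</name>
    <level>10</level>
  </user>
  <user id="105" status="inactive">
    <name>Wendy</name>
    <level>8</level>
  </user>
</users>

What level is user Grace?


Finding user: Grace
<level>6</level>

ANSWER: 6


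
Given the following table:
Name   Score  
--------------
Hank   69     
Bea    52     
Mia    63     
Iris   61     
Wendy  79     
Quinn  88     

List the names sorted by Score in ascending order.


Sorting by Score (ascending):
  Bea: 52
  Iris: 61
  Mia: 63
  Hank: 69
  Wendy: 79
  Quinn: 88


ANSWER: Bea, Iris, Mia, Hank, Wendy, Quinn


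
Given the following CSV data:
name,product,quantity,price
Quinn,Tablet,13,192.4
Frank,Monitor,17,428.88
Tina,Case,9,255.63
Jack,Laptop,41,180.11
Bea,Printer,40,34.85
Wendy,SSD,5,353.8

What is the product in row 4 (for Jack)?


Row 4: Jack
Column 'product' = Laptop

ANSWER: Laptop


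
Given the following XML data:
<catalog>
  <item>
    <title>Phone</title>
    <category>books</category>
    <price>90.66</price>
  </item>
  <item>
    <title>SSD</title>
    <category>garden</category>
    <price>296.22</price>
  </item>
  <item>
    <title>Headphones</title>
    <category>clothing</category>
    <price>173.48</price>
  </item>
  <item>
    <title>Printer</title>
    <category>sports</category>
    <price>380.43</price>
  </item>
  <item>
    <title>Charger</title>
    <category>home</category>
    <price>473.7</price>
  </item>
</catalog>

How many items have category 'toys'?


Scanning <item> elements for <category>toys</category>:
Count: 0

ANSWER: 0


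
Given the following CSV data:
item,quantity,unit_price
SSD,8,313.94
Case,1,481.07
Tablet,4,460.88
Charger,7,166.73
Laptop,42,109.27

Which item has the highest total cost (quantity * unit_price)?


Computing row totals:
  SSD: 2511.52
  Case: 481.07
  Tablet: 1843.52
  Charger: 1167.11
  Laptop: 4589.34
Maximum: Laptop (4589.34)

ANSWER: Laptop


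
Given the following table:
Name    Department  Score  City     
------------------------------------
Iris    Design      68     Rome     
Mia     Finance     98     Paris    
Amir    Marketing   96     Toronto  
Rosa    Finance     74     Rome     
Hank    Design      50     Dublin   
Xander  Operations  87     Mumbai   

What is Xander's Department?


Row 6: Xander
Department = Operations

ANSWER: Operations


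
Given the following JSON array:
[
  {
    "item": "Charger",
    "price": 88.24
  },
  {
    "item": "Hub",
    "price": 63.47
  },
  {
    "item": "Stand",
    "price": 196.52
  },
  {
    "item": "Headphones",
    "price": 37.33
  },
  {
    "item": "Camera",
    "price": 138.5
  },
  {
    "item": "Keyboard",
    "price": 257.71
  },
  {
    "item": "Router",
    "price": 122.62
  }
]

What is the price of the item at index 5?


Array index 5 -> Keyboard
price = 257.71

ANSWER: 257.71


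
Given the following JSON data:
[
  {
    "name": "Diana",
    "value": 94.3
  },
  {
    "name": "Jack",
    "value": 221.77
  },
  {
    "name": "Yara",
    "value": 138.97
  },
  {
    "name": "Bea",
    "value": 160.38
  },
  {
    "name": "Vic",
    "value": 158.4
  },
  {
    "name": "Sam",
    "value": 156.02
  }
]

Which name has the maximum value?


Comparing values:
  Diana: 94.3
  Jack: 221.77
  Yara: 138.97
  Bea: 160.38
  Vic: 158.4
  Sam: 156.02
Maximum: Jack (221.77)

ANSWER: Jack


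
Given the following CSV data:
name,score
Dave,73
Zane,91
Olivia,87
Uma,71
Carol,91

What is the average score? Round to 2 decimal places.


Scores: 73, 91, 87, 71, 91
Sum = 413
Count = 5
Average = 413 / 5 = 82.60

ANSWER: 82.60


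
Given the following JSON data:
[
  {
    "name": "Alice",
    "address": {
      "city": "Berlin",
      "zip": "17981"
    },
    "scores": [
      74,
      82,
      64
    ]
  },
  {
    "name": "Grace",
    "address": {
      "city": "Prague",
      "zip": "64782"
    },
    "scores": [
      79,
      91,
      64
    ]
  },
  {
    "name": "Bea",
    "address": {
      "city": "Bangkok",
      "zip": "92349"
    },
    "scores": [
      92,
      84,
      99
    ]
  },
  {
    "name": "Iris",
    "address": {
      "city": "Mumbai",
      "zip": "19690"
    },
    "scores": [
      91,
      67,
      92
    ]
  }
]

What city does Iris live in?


Path: records[3].address.city
Value: Mumbai

ANSWER: Mumbai


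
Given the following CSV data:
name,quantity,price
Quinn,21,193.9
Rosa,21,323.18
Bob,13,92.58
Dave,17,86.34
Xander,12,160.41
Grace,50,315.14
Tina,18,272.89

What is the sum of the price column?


Values in 'price' column:
  Row 1: 193.9
  Row 2: 323.18
  Row 3: 92.58
  Row 4: 86.34
  Row 5: 160.41
  Row 6: 315.14
  Row 7: 272.89
Sum = 193.9 + 323.18 + 92.58 + 86.34 + 160.41 + 315.14 + 272.89 = 1444.44

ANSWER: 1444.44


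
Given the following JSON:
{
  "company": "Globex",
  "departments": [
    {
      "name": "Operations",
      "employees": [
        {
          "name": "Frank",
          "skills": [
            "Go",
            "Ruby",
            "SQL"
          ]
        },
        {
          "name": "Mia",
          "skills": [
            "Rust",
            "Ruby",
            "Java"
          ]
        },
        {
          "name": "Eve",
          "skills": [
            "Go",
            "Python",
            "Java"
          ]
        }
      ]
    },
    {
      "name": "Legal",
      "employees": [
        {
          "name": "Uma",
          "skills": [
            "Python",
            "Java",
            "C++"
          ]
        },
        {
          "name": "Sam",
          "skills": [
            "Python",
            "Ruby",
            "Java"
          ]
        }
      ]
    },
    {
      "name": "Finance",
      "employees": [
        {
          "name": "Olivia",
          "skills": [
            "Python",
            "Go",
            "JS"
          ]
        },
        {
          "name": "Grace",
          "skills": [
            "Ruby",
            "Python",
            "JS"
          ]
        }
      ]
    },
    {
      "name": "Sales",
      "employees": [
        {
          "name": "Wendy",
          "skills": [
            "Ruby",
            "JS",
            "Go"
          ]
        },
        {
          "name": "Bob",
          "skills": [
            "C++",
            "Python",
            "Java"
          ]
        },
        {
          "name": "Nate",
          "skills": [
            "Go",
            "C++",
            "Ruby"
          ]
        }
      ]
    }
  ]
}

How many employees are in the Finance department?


Path: departments[2].employees
Count: 2

ANSWER: 2


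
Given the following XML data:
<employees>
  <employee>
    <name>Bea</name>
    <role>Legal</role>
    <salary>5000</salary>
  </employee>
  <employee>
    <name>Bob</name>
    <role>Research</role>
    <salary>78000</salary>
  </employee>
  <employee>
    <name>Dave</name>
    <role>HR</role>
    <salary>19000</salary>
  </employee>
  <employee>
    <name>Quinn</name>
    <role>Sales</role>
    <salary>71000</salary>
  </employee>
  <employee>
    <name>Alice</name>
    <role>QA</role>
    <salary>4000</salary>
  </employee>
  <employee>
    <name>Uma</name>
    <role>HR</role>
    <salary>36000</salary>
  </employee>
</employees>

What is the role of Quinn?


Searching for <employee> with <name>Quinn</name>
Found at position 4
<role>Sales</role>

ANSWER: Sales


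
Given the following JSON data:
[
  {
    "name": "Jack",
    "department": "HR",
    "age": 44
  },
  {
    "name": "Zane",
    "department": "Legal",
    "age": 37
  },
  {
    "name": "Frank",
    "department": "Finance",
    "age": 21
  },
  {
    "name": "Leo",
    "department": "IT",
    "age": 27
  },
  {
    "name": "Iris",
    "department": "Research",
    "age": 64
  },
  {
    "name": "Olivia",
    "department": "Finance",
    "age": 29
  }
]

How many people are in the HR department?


Scanning records for department = HR
  Record 0: Jack
Count: 1

ANSWER: 1


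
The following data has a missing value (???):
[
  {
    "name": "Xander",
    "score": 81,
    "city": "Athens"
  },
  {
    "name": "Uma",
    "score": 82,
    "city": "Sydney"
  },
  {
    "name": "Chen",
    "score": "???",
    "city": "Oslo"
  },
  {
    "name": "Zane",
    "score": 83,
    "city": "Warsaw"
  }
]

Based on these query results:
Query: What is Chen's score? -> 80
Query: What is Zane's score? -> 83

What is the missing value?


The missing value is Chen's score
From query: Chen's score = 80

ANSWER: 80


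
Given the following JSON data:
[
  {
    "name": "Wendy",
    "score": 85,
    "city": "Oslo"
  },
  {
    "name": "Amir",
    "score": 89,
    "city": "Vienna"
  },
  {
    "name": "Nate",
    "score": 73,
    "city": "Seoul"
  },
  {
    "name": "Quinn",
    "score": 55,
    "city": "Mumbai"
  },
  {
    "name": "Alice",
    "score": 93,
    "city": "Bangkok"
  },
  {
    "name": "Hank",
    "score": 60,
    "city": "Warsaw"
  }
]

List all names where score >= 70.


Filtering records where score >= 70:
  Wendy (score=85) -> YES
  Amir (score=89) -> YES
  Nate (score=73) -> YES
  Quinn (score=55) -> no
  Alice (score=93) -> YES
  Hank (score=60) -> no


ANSWER: Wendy, Amir, Nate, Alice


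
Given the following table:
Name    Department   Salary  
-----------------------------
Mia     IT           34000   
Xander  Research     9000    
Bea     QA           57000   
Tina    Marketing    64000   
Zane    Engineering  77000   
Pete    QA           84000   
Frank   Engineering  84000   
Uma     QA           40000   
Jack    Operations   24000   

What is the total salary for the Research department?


Research department members:
  Xander: 9000
Total = 9000 = 9000

ANSWER: 9000


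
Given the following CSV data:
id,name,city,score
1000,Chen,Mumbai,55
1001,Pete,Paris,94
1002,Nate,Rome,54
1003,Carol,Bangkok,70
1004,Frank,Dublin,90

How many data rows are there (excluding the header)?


Counting rows (excluding header):
Header: id,name,city,score
Data rows: 5

ANSWER: 5


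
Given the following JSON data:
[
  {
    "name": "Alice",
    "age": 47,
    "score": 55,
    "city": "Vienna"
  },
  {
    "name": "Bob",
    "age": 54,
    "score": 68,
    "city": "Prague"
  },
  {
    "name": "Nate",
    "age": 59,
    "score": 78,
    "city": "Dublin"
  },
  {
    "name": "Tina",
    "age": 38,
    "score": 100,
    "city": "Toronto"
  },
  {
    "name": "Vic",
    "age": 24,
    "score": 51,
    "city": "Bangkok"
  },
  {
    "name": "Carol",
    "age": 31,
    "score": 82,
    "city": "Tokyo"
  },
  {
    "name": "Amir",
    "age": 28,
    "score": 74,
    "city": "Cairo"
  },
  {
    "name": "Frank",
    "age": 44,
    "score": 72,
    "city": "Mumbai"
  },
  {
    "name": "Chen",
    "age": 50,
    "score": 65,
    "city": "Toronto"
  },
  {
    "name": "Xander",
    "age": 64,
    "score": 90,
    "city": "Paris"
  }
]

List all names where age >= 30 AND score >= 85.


Checking both conditions:
  Alice (age=47, score=55) -> no
  Bob (age=54, score=68) -> no
  Nate (age=59, score=78) -> no
  Tina (age=38, score=100) -> YES
  Vic (age=24, score=51) -> no
  Carol (age=31, score=82) -> no
  Amir (age=28, score=74) -> no
  Frank (age=44, score=72) -> no
  Chen (age=50, score=65) -> no
  Xander (age=64, score=90) -> YES


ANSWER: Tina, Xander


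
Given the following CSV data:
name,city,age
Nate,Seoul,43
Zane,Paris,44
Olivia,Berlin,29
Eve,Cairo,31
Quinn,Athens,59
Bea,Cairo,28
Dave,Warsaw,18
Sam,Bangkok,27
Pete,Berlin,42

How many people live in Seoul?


Scanning city column for 'Seoul':
  Row 1: Nate -> MATCH
Total matches: 1

ANSWER: 1


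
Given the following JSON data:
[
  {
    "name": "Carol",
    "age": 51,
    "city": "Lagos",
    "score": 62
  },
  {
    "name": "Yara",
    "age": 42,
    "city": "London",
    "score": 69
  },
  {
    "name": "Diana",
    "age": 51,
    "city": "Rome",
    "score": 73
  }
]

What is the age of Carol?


Looking up record where name = Carol
Record index: 0
Field 'age' = 51

ANSWER: 51


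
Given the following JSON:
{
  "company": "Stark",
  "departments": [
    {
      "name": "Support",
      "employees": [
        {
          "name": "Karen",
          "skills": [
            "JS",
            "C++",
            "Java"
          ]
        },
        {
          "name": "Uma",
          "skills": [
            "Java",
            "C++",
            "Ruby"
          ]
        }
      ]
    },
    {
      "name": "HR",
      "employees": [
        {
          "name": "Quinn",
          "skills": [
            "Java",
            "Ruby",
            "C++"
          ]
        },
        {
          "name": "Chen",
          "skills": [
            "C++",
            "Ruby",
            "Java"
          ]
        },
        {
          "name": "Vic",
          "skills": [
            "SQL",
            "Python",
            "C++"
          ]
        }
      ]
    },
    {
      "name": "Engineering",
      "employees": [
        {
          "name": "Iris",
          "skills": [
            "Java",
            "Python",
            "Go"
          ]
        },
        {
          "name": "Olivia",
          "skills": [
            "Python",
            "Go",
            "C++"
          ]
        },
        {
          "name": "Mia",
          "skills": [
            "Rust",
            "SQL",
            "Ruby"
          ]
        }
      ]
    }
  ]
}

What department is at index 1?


Path: departments[1].name
Value: HR

ANSWER: HR


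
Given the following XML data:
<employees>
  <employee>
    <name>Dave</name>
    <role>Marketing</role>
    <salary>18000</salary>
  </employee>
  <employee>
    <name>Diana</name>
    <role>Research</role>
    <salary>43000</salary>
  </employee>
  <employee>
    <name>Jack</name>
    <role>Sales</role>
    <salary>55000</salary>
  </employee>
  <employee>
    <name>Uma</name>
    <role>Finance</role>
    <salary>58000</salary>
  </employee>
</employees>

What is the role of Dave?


Searching for <employee> with <name>Dave</name>
Found at position 1
<role>Marketing</role>

ANSWER: Marketing


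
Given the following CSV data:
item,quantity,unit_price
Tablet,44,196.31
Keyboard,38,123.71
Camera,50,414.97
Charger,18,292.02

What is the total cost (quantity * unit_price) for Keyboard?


Row: Keyboard
quantity = 38
unit_price = 123.71
total = 38 * 123.71 = 4700.98

ANSWER: 4700.98


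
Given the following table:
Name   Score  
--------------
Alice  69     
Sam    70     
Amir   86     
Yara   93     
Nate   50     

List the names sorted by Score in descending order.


Sorting by Score (descending):
  Yara: 93
  Amir: 86
  Sam: 70
  Alice: 69
  Nate: 50


ANSWER: Yara, Amir, Sam, Alice, Nate


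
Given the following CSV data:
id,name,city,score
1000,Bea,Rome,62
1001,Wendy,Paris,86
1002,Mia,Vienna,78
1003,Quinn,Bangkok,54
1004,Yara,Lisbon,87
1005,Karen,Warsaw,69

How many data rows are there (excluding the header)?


Counting rows (excluding header):
Header: id,name,city,score
Data rows: 6

ANSWER: 6


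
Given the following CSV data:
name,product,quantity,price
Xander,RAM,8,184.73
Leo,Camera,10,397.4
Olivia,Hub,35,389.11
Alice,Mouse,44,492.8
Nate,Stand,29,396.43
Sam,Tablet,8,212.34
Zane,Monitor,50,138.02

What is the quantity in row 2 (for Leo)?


Row 2: Leo
Column 'quantity' = 10

ANSWER: 10


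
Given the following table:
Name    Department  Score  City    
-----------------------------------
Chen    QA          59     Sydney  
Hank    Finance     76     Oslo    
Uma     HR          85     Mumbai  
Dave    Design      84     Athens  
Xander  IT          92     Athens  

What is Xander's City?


Row 5: Xander
City = Athens

ANSWER: Athens


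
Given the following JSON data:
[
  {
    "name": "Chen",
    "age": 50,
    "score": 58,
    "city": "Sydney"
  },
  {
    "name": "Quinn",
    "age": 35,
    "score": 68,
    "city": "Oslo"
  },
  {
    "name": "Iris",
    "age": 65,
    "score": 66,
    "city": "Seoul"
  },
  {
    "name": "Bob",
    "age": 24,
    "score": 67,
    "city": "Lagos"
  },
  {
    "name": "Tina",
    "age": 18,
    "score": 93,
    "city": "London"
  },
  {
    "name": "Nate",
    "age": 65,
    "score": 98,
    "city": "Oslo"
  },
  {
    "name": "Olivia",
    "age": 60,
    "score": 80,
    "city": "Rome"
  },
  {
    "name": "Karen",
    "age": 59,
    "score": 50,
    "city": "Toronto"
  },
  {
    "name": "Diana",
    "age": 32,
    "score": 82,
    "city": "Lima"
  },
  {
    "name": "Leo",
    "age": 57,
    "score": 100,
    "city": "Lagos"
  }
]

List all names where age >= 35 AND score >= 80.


Checking both conditions:
  Chen (age=50, score=58) -> no
  Quinn (age=35, score=68) -> no
  Iris (age=65, score=66) -> no
  Bob (age=24, score=67) -> no
  Tina (age=18, score=93) -> no
  Nate (age=65, score=98) -> YES
  Olivia (age=60, score=80) -> YES
  Karen (age=59, score=50) -> no
  Diana (age=32, score=82) -> no
  Leo (age=57, score=100) -> YES


ANSWER: Nate, Olivia, Leo
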